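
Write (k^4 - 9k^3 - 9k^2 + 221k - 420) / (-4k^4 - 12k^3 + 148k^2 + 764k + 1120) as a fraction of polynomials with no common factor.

(-k^2 + 7k - 12)/(4k^2 + 20k + 32)

By polynomial division,
  k^4 - 9k^3 - 9k^2 + 221k - 420 = (-1/4)(-4k^4 - 12k^3 + 148k^2 + 764k + 1120) + (-12k^3 + 28k^2 + 412k - 140)
  -4k^4 - 12k^3 + 148k^2 + 764k + 1120 = ((1/3)k + 16/9)(-12k^3 + 28k^2 + 412k - 140) + (-(352/9)k^2 + (704/9)k + 12320/9)
  -12k^3 + 28k^2 + 412k - 140 = ((27/88)k - 9/88)(-(352/9)k^2 + (704/9)k + 12320/9) + (0)
Last nonzero remainder: -(352/9)k^2 + (704/9)k + 12320/9. Dividing through by -352/9 gives the monic gcd k^2 - 2k - 35.
Cancel k^2 - 2k - 35 from numerator and denominator to get the reduced form.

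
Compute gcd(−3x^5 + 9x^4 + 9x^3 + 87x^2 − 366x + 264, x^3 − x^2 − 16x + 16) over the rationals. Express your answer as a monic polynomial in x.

x^2 − 5x + 4

Apply the Euclidean algorithm:
  −3x^5 + 9x^4 + 9x^3 + 87x^2 − 366x + 264 = (−3x^2 + 6x − 33)(x^3 − x^2 − 16x + 16) + (198x^2 − 990x + 792)
  x^3 − x^2 − 16x + 16 = ((1/198)x + 2/99)(198x^2 − 990x + 792) + (0)
Last nonzero remainder: 198x^2 − 990x + 792. Dividing through by 198 gives the monic gcd x^2 − 5x + 4.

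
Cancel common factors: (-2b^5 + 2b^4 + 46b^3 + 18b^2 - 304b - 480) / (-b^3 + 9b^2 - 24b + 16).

(2b^3 + 14b^2 + 34b + 30)/(b - 1)

By polynomial division,
  -2b^5 + 2b^4 + 46b^3 + 18b^2 - 304b - 480 = (2b^2 + 16b + 50)(-b^3 + 9b^2 - 24b + 16) + (-80b^2 + 640b - 1280)
  -b^3 + 9b^2 - 24b + 16 = ((1/80)b - 1/80)(-80b^2 + 640b - 1280) + (0)
Last nonzero remainder: -80b^2 + 640b - 1280. Dividing through by -80 gives the monic gcd b^2 - 8b + 16.
Cancel b^2 - 8b + 16 from numerator and denominator to get the reduced form.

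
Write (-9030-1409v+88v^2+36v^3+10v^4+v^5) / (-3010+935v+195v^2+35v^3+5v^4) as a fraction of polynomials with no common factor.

(-30+v+v^2)/(-10+5v)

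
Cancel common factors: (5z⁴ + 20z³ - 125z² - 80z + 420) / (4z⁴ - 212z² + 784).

Apply the Euclidean algorithm:
  5z⁴ + 20z³ - 125z² - 80z + 420 = (5/4)(4z⁴ - 212z² + 784) + (20z³ + 140z² - 80z - 560)
  4z⁴ - 212z² + 784 = ((1/5)z - 7/5)(20z³ + 140z² - 80z - 560) + (0)
Last nonzero remainder: 20z³ + 140z² - 80z - 560. Dividing through by 20 gives the monic gcd z³ + 7z² - 4z - 28.
Cancel z³ + 7z² - 4z - 28 from numerator and denominator to get the reduced form.

(5z - 15)/(4z - 28)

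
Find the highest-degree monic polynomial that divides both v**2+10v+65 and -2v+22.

Euclidean algorithm in ℚ[v]:
  v**2+10v+65 = (-(1/2)v-21/2)(-2v+22) + (296)
  -2v+22 = (-(1/148)v+11/148)(296) + (0)
The last nonzero remainder is the constant 296, so the polynomials are coprime and gcd = 1.

1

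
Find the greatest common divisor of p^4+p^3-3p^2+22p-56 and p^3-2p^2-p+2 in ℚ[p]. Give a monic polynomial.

p-2

By polynomial division,
  p^4+p^3-3p^2+22p-56 = (p+3)(p^3-2p^2-p+2) + (4p^2+23p-62)
  p^3-2p^2-p+2 = ((1/4)p-31/16)(4p^2+23p-62) + ((945/16)p-945/8)
  4p^2+23p-62 = ((64/945)p+496/945)((945/16)p-945/8) + (0)
Last nonzero remainder: (945/16)p-945/8. Dividing through by 945/16 gives the monic gcd p-2.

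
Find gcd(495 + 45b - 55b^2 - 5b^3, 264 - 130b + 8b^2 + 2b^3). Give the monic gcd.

Apply the Euclidean algorithm:
  -5b^3 - 55b^2 + 45b + 495 = (-5/2)(2b^3 + 8b^2 - 130b + 264) + (-35b^2 - 280b + 1155)
  2b^3 + 8b^2 - 130b + 264 = (-(2/35)b + 8/35)(-35b^2 - 280b + 1155) + (0)
Last nonzero remainder: -35b^2 - 280b + 1155. Dividing through by -35 gives the monic gcd b^2 + 8b - 33.

-33 + 8b + b^2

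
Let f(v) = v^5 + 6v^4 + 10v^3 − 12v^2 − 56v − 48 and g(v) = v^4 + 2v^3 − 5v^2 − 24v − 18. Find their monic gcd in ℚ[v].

v^2 + 4v + 6

Apply the Euclidean algorithm:
  v^5 + 6v^4 + 10v^3 − 12v^2 − 56v − 48 = (v + 4)(v^4 + 2v^3 − 5v^2 − 24v − 18) + (7v^3 + 32v^2 + 58v + 24)
  v^4 + 2v^3 − 5v^2 − 24v − 18 = ((1/7)v − 18/49)(7v^3 + 32v^2 + 58v + 24) + (−(75/49)v^2 − (300/49)v − 450/49)
  7v^3 + 32v^2 + 58v + 24 = (−(343/75)v − 196/75)(−(75/49)v^2 − (300/49)v − 450/49) + (0)
Last nonzero remainder: −(75/49)v^2 − (300/49)v − 450/49. Dividing through by −75/49 gives the monic gcd v^2 + 4v + 6.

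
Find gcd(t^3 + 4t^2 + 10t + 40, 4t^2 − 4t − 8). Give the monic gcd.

1

Apply the Euclidean algorithm:
  t^3 + 4t^2 + 10t + 40 = ((1/4)t + 5/4)(4t^2 − 4t − 8) + (17t + 50)
  4t^2 − 4t − 8 = ((4/17)t − 268/289)(17t + 50) + (11088/289)
  17t + 50 = ((4913/11088)t + 7225/5544)(11088/289) + (0)
The last nonzero remainder is the constant 11088/289, so the polynomials are coprime and gcd = 1.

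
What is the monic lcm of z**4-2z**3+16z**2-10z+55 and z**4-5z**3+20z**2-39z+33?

Apply the Euclidean algorithm:
  z**4-2z**3+16z**2-10z+55 = (z**4-5z**3+20z**2-39z+33) + (3z**3-4z**2+29z+22)
  z**4-5z**3+20z**2-39z+33 = ((1/3)z-11/9)(3z**3-4z**2+29z+22) + ((49/9)z**2-(98/9)z+539/9)
  3z**3-4z**2+29z+22 = ((27/49)z+18/49)((49/9)z**2-(98/9)z+539/9) + (0)
Last nonzero remainder: (49/9)z**2-(98/9)z+539/9. Dividing through by 49/9 gives the monic gcd z**2-2z+11.
Then lcm(f, g) = f·g / gcd(f, g); expanding and making the result monic gives the answer.

z**6-5z**5+25z**4-64z**3+133z**2-195z+165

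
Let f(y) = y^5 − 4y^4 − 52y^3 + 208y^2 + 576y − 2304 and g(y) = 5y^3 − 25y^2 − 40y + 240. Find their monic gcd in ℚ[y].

y^2 − 8y + 16

Apply the Euclidean algorithm:
  y^5 − 4y^4 − 52y^3 + 208y^2 + 576y − 2304 = ((1/5)y^2 + (1/5)y − 39/5)(5y^3 − 25y^2 − 40y + 240) + (−27y^2 + 216y − 432)
  5y^3 − 25y^2 − 40y + 240 = (−(5/27)y − 5/9)(−27y^2 + 216y − 432) + (0)
Last nonzero remainder: −27y^2 + 216y − 432. Dividing through by −27 gives the monic gcd y^2 − 8y + 16.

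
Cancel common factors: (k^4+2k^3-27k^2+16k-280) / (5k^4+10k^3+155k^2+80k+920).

(k^2+2k-35)/(5k^2+10k+115)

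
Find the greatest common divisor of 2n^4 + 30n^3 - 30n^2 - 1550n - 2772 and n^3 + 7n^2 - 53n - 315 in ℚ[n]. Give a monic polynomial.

n^2 + 2n - 63

By polynomial division,
  2n^4 + 30n^3 - 30n^2 - 1550n - 2772 = (2n + 16)(n^3 + 7n^2 - 53n - 315) + (-36n^2 - 72n + 2268)
  n^3 + 7n^2 - 53n - 315 = (-(1/36)n - 5/36)(-36n^2 - 72n + 2268) + (0)
Last nonzero remainder: -36n^2 - 72n + 2268. Dividing through by -36 gives the monic gcd n^2 + 2n - 63.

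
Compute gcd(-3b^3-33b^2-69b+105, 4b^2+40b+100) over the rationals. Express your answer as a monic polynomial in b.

By polynomial division,
  -3b^3-33b^2-69b+105 = (-(3/4)b-3/4)(4b^2+40b+100) + (36b+180)
  4b^2+40b+100 = ((1/9)b+5/9)(36b+180) + (0)
Last nonzero remainder: 36b+180. Dividing through by 36 gives the monic gcd b+5.

b+5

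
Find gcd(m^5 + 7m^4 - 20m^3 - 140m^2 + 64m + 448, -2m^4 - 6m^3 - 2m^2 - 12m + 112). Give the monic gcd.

By polynomial division,
  m^5 + 7m^4 - 20m^3 - 140m^2 + 64m + 448 = (-(1/2)m - 2)(-2m^4 - 6m^3 - 2m^2 - 12m + 112) + (-33m^3 - 150m^2 + 96m + 672)
  -2m^4 - 6m^3 - 2m^2 - 12m + 112 = ((2/33)m - 34/363)(-33m^3 - 150m^2 + 96m + 672) + (-(2646/121)m^2 - (5292/121)m + 21168/121)
  -33m^3 - 150m^2 + 96m + 672 = ((1331/882)m + 242/63)(-(2646/121)m^2 - (5292/121)m + 21168/121) + (0)
Last nonzero remainder: -(2646/121)m^2 - (5292/121)m + 21168/121. Dividing through by -2646/121 gives the monic gcd m^2 + 2m - 8.

m^2 + 2m - 8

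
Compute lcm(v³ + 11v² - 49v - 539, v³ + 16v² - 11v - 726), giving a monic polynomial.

Repeated division with remainder:
  v³ + 11v² - 49v - 539 = (v³ + 16v² - 11v - 726) + (-5v² - 38v + 187)
  v³ + 16v² - 11v - 726 = (-(1/5)v - 42/25)(-5v² - 38v + 187) + (-(936/25)v - 10296/25)
  -5v² - 38v + 187 = ((125/936)v - 425/936)(-(936/25)v - 10296/25) + (0)
Last nonzero remainder: -(936/25)v - 10296/25. Dividing through by -936/25 gives the monic gcd v + 11.
Then lcm(f, g) = f·g / gcd(f, g); expanding and making the result monic gives the answer.

v⁵ + 16v⁴ - 60v³ - 1510v² + 539v + 35574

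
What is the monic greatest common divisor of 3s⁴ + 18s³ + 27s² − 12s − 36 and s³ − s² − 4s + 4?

By polynomial division,
  3s⁴ + 18s³ + 27s² − 12s − 36 = (3s + 21)(s³ − s² − 4s + 4) + (60s² + 60s − 120)
  s³ − s² − 4s + 4 = ((1/60)s − 1/30)(60s² + 60s − 120) + (0)
Last nonzero remainder: 60s² + 60s − 120. Dividing through by 60 gives the monic gcd s² + s − 2.

s² + s − 2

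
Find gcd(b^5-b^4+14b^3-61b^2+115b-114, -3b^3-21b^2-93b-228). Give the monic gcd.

b^2+3b+19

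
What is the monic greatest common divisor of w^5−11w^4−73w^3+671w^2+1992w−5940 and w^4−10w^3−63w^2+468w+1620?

Repeated division with remainder:
  w^5−11w^4−73w^3+671w^2+1992w−5940 = (w−1)(w^4−10w^3−63w^2+468w+1620) + (−20w^3+140w^2+840w−4320)
  w^4−10w^3−63w^2+468w+1620 = (−(1/20)w+3/20)(−20w^3+140w^2+840w−4320) + (−42w^2+126w+2268)
  −20w^3+140w^2+840w−4320 = ((10/21)w−40/21)(−42w^2+126w+2268) + (0)
Last nonzero remainder: −42w^2+126w+2268. Dividing through by −42 gives the monic gcd w^2−3w−54.

w^2−3w−54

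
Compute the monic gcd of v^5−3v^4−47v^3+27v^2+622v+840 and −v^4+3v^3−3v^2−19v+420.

v^2−v−20

By polynomial division,
  v^5−3v^4−47v^3+27v^2+622v+840 = (−v)(−v^4+3v^3−3v^2−19v+420) + (−50v^3+8v^2+1042v+840)
  −v^4+3v^3−3v^2−19v+420 = ((1/50)v−71/1250)(−50v^3+8v^2+1042v+840) + (−(14616/625)v^2+(14616/625)v+58464/125)
  −50v^3+8v^2+1042v+840 = ((15625/7308)v+625/348)(−(14616/625)v^2+(14616/625)v+58464/125) + (0)
Last nonzero remainder: −(14616/625)v^2+(14616/625)v+58464/125. Dividing through by −14616/625 gives the monic gcd v^2−v−20.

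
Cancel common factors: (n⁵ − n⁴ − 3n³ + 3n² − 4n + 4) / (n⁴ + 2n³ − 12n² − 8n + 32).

(n³ − n² + n − 1)/(n² + 2n − 8)

By polynomial division,
  n⁵ − n⁴ − 3n³ + 3n² − 4n + 4 = (n − 3)(n⁴ + 2n³ − 12n² − 8n + 32) + (15n³ − 25n² − 60n + 100)
  n⁴ + 2n³ − 12n² − 8n + 32 = ((1/15)n + 11/45)(15n³ − 25n² − 60n + 100) + (−(17/9)n² + 68/9)
  15n³ − 25n² − 60n + 100 = (−(135/17)n + 225/17)(−(17/9)n² + 68/9) + (0)
Last nonzero remainder: −(17/9)n² + 68/9. Dividing through by −17/9 gives the monic gcd n² − 4.
Cancel n² − 4 from numerator and denominator to get the reduced form.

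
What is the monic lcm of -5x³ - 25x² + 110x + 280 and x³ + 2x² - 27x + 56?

By polynomial division,
  -5x³ - 25x² + 110x + 280 = (-5)(x³ + 2x² - 27x + 56) + (-15x² - 25x + 560)
  x³ + 2x² - 27x + 56 = (-(1/15)x - 1/45)(-15x² - 25x + 560) + ((88/9)x + 616/9)
  -15x² - 25x + 560 = (-(135/88)x + 90/11)((88/9)x + 616/9) + (0)
Last nonzero remainder: (88/9)x + 616/9. Dividing through by 88/9 gives the monic gcd x + 7.
Then lcm(f, g) = f·g / gcd(f, g); expanding and making the result monic gives the answer.

x⁵ - 39x³ + 94x² + 104x - 448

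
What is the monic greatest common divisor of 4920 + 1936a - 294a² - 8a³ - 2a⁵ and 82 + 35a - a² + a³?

Euclidean algorithm in ℚ[a]:
  -2a⁵ - 8a³ - 294a² + 1936a + 4920 = (-2a² - 2a + 60)(a³ - a² + 35a + 82) + (0)
The last nonzero remainder a³ - a² + 35a + 82 is already monic.

82 + 35a - a² + a³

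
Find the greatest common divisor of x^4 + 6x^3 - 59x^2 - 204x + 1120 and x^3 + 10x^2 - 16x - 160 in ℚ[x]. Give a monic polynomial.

x - 4

Repeated division with remainder:
  x^4 + 6x^3 - 59x^2 - 204x + 1120 = (x - 4)(x^3 + 10x^2 - 16x - 160) + (-3x^2 - 108x + 480)
  x^3 + 10x^2 - 16x - 160 = (-(1/3)x + 26/3)(-3x^2 - 108x + 480) + (1080x - 4320)
  -3x^2 - 108x + 480 = (-(1/360)x - 1/9)(1080x - 4320) + (0)
Last nonzero remainder: 1080x - 4320. Dividing through by 1080 gives the monic gcd x - 4.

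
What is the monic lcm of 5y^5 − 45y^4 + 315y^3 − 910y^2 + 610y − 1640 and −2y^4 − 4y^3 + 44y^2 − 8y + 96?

y^6 − 3y^5 + 9y^4 + 196y^3 − 970y^2 + 404y − 1968

Euclidean algorithm in ℚ[y]:
  5y^5 − 45y^4 + 315y^3 − 910y^2 + 610y − 1640 = (−(5/2)y + 55/2)(−2y^4 − 4y^3 + 44y^2 − 8y + 96) + (535y^3 − 2140y^2 + 1070y − 4280)
  −2y^4 − 4y^3 + 44y^2 − 8y + 96 = (−(2/535)y − 12/535)(535y^3 − 2140y^2 + 1070y − 4280) + (0)
Last nonzero remainder: 535y^3 − 2140y^2 + 1070y − 4280. Dividing through by 535 gives the monic gcd y^3 − 4y^2 + 2y − 8.
Then lcm(f, g) = f·g / gcd(f, g); expanding and making the result monic gives the answer.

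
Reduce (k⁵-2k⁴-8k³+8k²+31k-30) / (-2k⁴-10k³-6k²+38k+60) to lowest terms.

(-k²+4k-3)/(2k+6)

Repeated division with remainder:
  k⁵-2k⁴-8k³+8k²+31k-30 = (-(1/2)k+7/2)(-2k⁴-10k³-6k²+38k+60) + (24k³+48k²-72k-240)
  -2k⁴-10k³-6k²+38k+60 = (-(1/12)k-1/4)(24k³+48k²-72k-240) + (0)
Last nonzero remainder: 24k³+48k²-72k-240. Dividing through by 24 gives the monic gcd k³+2k²-3k-10.
Cancel k³+2k²-3k-10 from numerator and denominator to get the reduced form.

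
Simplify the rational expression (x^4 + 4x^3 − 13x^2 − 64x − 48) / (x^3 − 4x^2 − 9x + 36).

Repeated division with remainder:
  x^4 + 4x^3 − 13x^2 − 64x − 48 = (x + 8)(x^3 − 4x^2 − 9x + 36) + (28x^2 − 28x − 336)
  x^3 − 4x^2 − 9x + 36 = ((1/28)x − 3/28)(28x^2 − 28x − 336) + (0)
Last nonzero remainder: 28x^2 − 28x − 336. Dividing through by 28 gives the monic gcd x^2 − x − 12.
Cancel x^2 − x − 12 from numerator and denominator to get the reduced form.

(x^2 + 5x + 4)/(x − 3)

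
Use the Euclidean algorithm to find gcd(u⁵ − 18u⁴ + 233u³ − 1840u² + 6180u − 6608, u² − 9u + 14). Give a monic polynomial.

u² − 9u + 14

Apply the Euclidean algorithm:
  u⁵ − 18u⁴ + 233u³ − 1840u² + 6180u − 6608 = (u³ − 9u² + 138u − 472)(u² − 9u + 14) + (0)
The last nonzero remainder u² − 9u + 14 is already monic.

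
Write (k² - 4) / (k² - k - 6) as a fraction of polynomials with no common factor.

By polynomial division,
  k² - 4 = (k² - k - 6) + (k + 2)
  k² - k - 6 = (k - 3)(k + 2) + (0)
The last nonzero remainder k + 2 is already monic.
Cancel k + 2 from numerator and denominator to get the reduced form.

(k - 2)/(k - 3)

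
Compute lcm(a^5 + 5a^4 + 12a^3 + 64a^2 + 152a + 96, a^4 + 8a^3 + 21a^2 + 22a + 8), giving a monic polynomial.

Euclidean algorithm in ℚ[a]:
  a^5 + 5a^4 + 12a^3 + 64a^2 + 152a + 96 = (a − 3)(a^4 + 8a^3 + 21a^2 + 22a + 8) + (15a^3 + 105a^2 + 210a + 120)
  a^4 + 8a^3 + 21a^2 + 22a + 8 = ((1/15)a + 1/15)(15a^3 + 105a^2 + 210a + 120) + (0)
Last nonzero remainder: 15a^3 + 105a^2 + 210a + 120. Dividing through by 15 gives the monic gcd a^3 + 7a^2 + 14a + 8.
Then lcm(f, g) = f·g / gcd(f, g); expanding and making the result monic gives the answer.

a^6 + 6a^5 + 17a^4 + 76a^3 + 216a^2 + 248a + 96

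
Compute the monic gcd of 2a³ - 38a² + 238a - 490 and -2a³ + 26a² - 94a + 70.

a² - 12a + 35

Repeated division with remainder:
  2a³ - 38a² + 238a - 490 = (-1)(-2a³ + 26a² - 94a + 70) + (-12a² + 144a - 420)
  -2a³ + 26a² - 94a + 70 = ((1/6)a - 1/6)(-12a² + 144a - 420) + (0)
Last nonzero remainder: -12a² + 144a - 420. Dividing through by -12 gives the monic gcd a² - 12a + 35.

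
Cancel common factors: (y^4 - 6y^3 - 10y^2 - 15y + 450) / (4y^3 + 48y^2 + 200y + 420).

(y^2 - 11y + 30)/(4y + 28)

By polynomial division,
  y^4 - 6y^3 - 10y^2 - 15y + 450 = ((1/4)y - 9/2)(4y^3 + 48y^2 + 200y + 420) + (156y^2 + 780y + 2340)
  4y^3 + 48y^2 + 200y + 420 = ((1/39)y + 7/39)(156y^2 + 780y + 2340) + (0)
Last nonzero remainder: 156y^2 + 780y + 2340. Dividing through by 156 gives the monic gcd y^2 + 5y + 15.
Cancel y^2 + 5y + 15 from numerator and denominator to get the reduced form.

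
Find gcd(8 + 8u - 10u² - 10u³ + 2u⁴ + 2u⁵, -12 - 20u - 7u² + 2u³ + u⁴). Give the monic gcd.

2 + 3u + u²

Apply the Euclidean algorithm:
  2u⁵ + 2u⁴ - 10u³ - 10u² + 8u + 8 = (2u - 2)(u⁴ + 2u³ - 7u² - 20u - 12) + (8u³ + 16u² - 8u - 16)
  u⁴ + 2u³ - 7u² - 20u - 12 = ((1/8)u)(8u³ + 16u² - 8u - 16) + (-6u² - 18u - 12)
  8u³ + 16u² - 8u - 16 = (-(4/3)u + 4/3)(-6u² - 18u - 12) + (0)
Last nonzero remainder: -6u² - 18u - 12. Dividing through by -6 gives the monic gcd u² + 3u + 2.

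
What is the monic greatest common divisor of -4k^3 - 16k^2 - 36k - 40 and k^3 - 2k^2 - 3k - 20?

Euclidean algorithm in ℚ[k]:
  -4k^3 - 16k^2 - 36k - 40 = (-4)(k^3 - 2k^2 - 3k - 20) + (-24k^2 - 48k - 120)
  k^3 - 2k^2 - 3k - 20 = (-(1/24)k + 1/6)(-24k^2 - 48k - 120) + (0)
Last nonzero remainder: -24k^2 - 48k - 120. Dividing through by -24 gives the monic gcd k^2 + 2k + 5.

k^2 + 2k + 5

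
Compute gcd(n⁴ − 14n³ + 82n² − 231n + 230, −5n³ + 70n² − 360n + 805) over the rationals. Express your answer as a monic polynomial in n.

n² − 7n + 23

Euclidean algorithm in ℚ[n]:
  n⁴ − 14n³ + 82n² − 231n + 230 = (−(1/5)n)(−5n³ + 70n² − 360n + 805) + (10n² − 70n + 230)
  −5n³ + 70n² − 360n + 805 = (−(1/2)n + 7/2)(10n² − 70n + 230) + (0)
Last nonzero remainder: 10n² − 70n + 230. Dividing through by 10 gives the monic gcd n² − 7n + 23.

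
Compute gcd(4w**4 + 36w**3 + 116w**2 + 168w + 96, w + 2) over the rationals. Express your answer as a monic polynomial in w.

w + 2

By polynomial division,
  4w**4 + 36w**3 + 116w**2 + 168w + 96 = (4w**3 + 28w**2 + 60w + 48)(w + 2) + (0)
The last nonzero remainder w + 2 is already monic.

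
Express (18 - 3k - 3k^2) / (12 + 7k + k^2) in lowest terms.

(6 - 3k)/(4 + k)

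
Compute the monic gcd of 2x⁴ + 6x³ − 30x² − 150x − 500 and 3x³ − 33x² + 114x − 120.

x − 5

Repeated division with remainder:
  2x⁴ + 6x³ − 30x² − 150x − 500 = ((2/3)x + 28/3)(3x³ − 33x² + 114x − 120) + (202x² − 1134x + 620)
  3x³ − 33x² + 114x − 120 = ((3/202)x − 816/10201)(202x² − 1134x + 620) + ((143640/10201)x − 718200/10201)
  202x² − 1134x + 620 = ((1030301/71820)x − 316231/35910)((143640/10201)x − 718200/10201) + (0)
Last nonzero remainder: (143640/10201)x − 718200/10201. Dividing through by 143640/10201 gives the monic gcd x − 5.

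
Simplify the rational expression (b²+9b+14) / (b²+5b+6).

Repeated division with remainder:
  b²+9b+14 = (b²+5b+6) + (4b+8)
  b²+5b+6 = ((1/4)b+3/4)(4b+8) + (0)
Last nonzero remainder: 4b+8. Dividing through by 4 gives the monic gcd b+2.
Cancel b+2 from numerator and denominator to get the reduced form.

(b+7)/(b+3)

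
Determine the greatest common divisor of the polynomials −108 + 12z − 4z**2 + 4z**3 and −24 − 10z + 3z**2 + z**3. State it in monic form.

−3 + z

By polynomial division,
  4z**3 − 4z**2 + 12z − 108 = (4)(z**3 + 3z**2 − 10z − 24) + (−16z**2 + 52z − 12)
  z**3 + 3z**2 − 10z − 24 = (−(1/16)z − 25/64)(−16z**2 + 52z − 12) + ((153/16)z − 459/16)
  −16z**2 + 52z − 12 = (−(256/153)z + 64/153)((153/16)z − 459/16) + (0)
Last nonzero remainder: (153/16)z − 459/16. Dividing through by 153/16 gives the monic gcd z − 3.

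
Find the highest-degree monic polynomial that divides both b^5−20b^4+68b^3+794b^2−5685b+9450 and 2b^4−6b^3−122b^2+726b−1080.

By polynomial division,
  b^5−20b^4+68b^3+794b^2−5685b+9450 = ((1/2)b−17/2)(2b^4−6b^3−122b^2+726b−1080) + (78b^3−606b^2+1026b+270)
  2b^4−6b^3−122b^2+726b−1080 = ((1/39)b+62/507)(78b^3−606b^2+1026b+270) + (−(12540/169)b^2+(100320/169)b−188100/169)
  78b^3−606b^2+1026b+270 = (−(2197/2090)b−507/2090)(−(12540/169)b^2+(100320/169)b−188100/169) + (0)
Last nonzero remainder: −(12540/169)b^2+(100320/169)b−188100/169. Dividing through by −12540/169 gives the monic gcd b^2−8b+15.

b^2−8b+15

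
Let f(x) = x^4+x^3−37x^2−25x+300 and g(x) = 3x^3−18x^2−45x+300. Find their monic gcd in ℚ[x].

Apply the Euclidean algorithm:
  x^4+x^3−37x^2−25x+300 = ((1/3)x+7/3)(3x^3−18x^2−45x+300) + (20x^2−20x−400)
  3x^3−18x^2−45x+300 = ((3/20)x−3/4)(20x^2−20x−400) + (0)
Last nonzero remainder: 20x^2−20x−400. Dividing through by 20 gives the monic gcd x^2−x−20.

x^2−x−20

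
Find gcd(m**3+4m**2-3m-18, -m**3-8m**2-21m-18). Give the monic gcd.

Euclidean algorithm in ℚ[m]:
  m**3+4m**2-3m-18 = (-1)(-m**3-8m**2-21m-18) + (-4m**2-24m-36)
  -m**3-8m**2-21m-18 = ((1/4)m+1/2)(-4m**2-24m-36) + (0)
Last nonzero remainder: -4m**2-24m-36. Dividing through by -4 gives the monic gcd m**2+6m+9.

m**2+6m+9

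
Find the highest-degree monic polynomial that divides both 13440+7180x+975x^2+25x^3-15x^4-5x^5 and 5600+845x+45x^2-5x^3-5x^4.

-224+11x-4x^2+x^3

Euclidean algorithm in ℚ[x]:
  -5x^5-15x^4+25x^3+975x^2+7180x+13440 = (x+2)(-5x^4-5x^3+45x^2+845x+5600) + (-10x^3+40x^2-110x+2240)
  -5x^4-5x^3+45x^2+845x+5600 = ((1/2)x+5/2)(-10x^3+40x^2-110x+2240) + (0)
Last nonzero remainder: -10x^3+40x^2-110x+2240. Dividing through by -10 gives the monic gcd x^3-4x^2+11x-224.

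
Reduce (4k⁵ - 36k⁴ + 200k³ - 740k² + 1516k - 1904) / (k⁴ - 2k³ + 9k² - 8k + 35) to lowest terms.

Euclidean algorithm in ℚ[k]:
  4k⁵ - 36k⁴ + 200k³ - 740k² + 1516k - 1904 = (4k - 28)(k⁴ - 2k³ + 9k² - 8k + 35) + (108k³ - 456k² + 1152k - 924)
  k⁴ - 2k³ + 9k² - 8k + 35 = ((1/108)k + 5/243)(108k³ - 456k² + 1152k - 924) + ((625/81)k² - (625/27)k + 4375/81)
  108k³ - 456k² + 1152k - 924 = ((8748/625)k - 10692/625)((625/81)k² - (625/27)k + 4375/81) + (0)
Last nonzero remainder: (625/81)k² - (625/27)k + 4375/81. Dividing through by 625/81 gives the monic gcd k² - 3k + 7.
Cancel k² - 3k + 7 from numerator and denominator to get the reduced form.

(4k³ - 24k² + 100k - 272)/(k² + k + 5)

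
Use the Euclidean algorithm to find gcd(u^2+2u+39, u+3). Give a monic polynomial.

Euclidean algorithm in ℚ[u]:
  u^2+2u+39 = (u-1)(u+3) + (42)
  u+3 = ((1/42)u+1/14)(42) + (0)
The last nonzero remainder is the constant 42, so the polynomials are coprime and gcd = 1.

1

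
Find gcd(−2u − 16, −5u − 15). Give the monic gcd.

1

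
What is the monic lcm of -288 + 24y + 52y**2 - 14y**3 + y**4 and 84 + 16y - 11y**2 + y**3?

2016 - 456y - 340y**2 + 150y**3 - 21y**4 + y**5

By polynomial division,
  y**4 - 14y**3 + 52y**2 + 24y - 288 = (y - 3)(y**3 - 11y**2 + 16y + 84) + (3y**2 - 12y - 36)
  y**3 - 11y**2 + 16y + 84 = ((1/3)y - 7/3)(3y**2 - 12y - 36) + (0)
Last nonzero remainder: 3y**2 - 12y - 36. Dividing through by 3 gives the monic gcd y**2 - 4y - 12.
Then lcm(f, g) = f·g / gcd(f, g); expanding and making the result monic gives the answer.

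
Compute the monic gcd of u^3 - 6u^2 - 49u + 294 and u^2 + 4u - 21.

u + 7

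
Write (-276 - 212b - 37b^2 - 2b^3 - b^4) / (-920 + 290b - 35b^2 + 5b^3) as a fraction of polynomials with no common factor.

(-6 - 5b - b^2)/(-20 + 5b)

Euclidean algorithm in ℚ[b]:
  -b^4 - 2b^3 - 37b^2 - 212b - 276 = (-(1/5)b - 9/5)(5b^3 - 35b^2 + 290b - 920) + (-42b^2 + 126b - 1932)
  5b^3 - 35b^2 + 290b - 920 = (-(5/42)b + 10/21)(-42b^2 + 126b - 1932) + (0)
Last nonzero remainder: -42b^2 + 126b - 1932. Dividing through by -42 gives the monic gcd b^2 - 3b + 46.
Cancel b^2 - 3b + 46 from numerator and denominator to get the reduced form.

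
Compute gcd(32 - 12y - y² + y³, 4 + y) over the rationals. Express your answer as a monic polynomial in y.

4 + y

Apply the Euclidean algorithm:
  y³ - y² - 12y + 32 = (y² - 5y + 8)(y + 4) + (0)
The last nonzero remainder y + 4 is already monic.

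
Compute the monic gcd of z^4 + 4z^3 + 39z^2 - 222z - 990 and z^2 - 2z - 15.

Euclidean algorithm in ℚ[z]:
  z^4 + 4z^3 + 39z^2 - 222z - 990 = (z^2 + 6z + 66)(z^2 - 2z - 15) + (0)
The last nonzero remainder z^2 - 2z - 15 is already monic.

z^2 - 2z - 15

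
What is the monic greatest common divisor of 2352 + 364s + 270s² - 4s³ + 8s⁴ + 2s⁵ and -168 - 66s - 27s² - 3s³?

56 + 22s + 9s² + s³

Euclidean algorithm in ℚ[s]:
  2s⁵ + 8s⁴ - 4s³ + 270s² + 364s + 2352 = (-(2/3)s² + (10/3)s - 14)(-3s³ - 27s² - 66s - 168) + (0)
Last nonzero remainder: -3s³ - 27s² - 66s - 168. Dividing through by -3 gives the monic gcd s³ + 9s² + 22s + 56.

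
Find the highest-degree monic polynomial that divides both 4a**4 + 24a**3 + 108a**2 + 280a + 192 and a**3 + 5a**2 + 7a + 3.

a**2 + 4a + 3

Repeated division with remainder:
  4a**4 + 24a**3 + 108a**2 + 280a + 192 = (4a + 4)(a**3 + 5a**2 + 7a + 3) + (60a**2 + 240a + 180)
  a**3 + 5a**2 + 7a + 3 = ((1/60)a + 1/60)(60a**2 + 240a + 180) + (0)
Last nonzero remainder: 60a**2 + 240a + 180. Dividing through by 60 gives the monic gcd a**2 + 4a + 3.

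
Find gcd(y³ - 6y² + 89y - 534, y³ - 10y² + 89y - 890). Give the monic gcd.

y² + 89

Repeated division with remainder:
  y³ - 6y² + 89y - 534 = (y³ - 10y² + 89y - 890) + (4y² + 356)
  y³ - 10y² + 89y - 890 = ((1/4)y - 5/2)(4y² + 356) + (0)
Last nonzero remainder: 4y² + 356. Dividing through by 4 gives the monic gcd y² + 89.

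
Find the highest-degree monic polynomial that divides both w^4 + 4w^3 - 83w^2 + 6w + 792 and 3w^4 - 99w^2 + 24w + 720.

w^2 - w - 12

By polynomial division,
  w^4 + 4w^3 - 83w^2 + 6w + 792 = (1/3)(3w^4 - 99w^2 + 24w + 720) + (4w^3 - 50w^2 - 2w + 552)
  3w^4 - 99w^2 + 24w + 720 = ((3/4)w + 75/8)(4w^3 - 50w^2 - 2w + 552) + ((1485/4)w^2 - (1485/4)w - 4455)
  4w^3 - 50w^2 - 2w + 552 = ((16/1485)w - 184/1485)((1485/4)w^2 - (1485/4)w - 4455) + (0)
Last nonzero remainder: (1485/4)w^2 - (1485/4)w - 4455. Dividing through by 1485/4 gives the monic gcd w^2 - w - 12.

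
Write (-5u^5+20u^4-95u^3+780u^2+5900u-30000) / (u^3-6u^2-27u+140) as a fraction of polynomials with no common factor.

(-5u^3+25u^2-220u+1500)/(u-7)

By polynomial division,
  -5u^5+20u^4-95u^3+780u^2+5900u-30000 = (-5u^2-10u-290)(u^3-6u^2-27u+140) + (-530u^2-530u+10600)
  u^3-6u^2-27u+140 = (-(1/530)u+7/530)(-530u^2-530u+10600) + (0)
Last nonzero remainder: -530u^2-530u+10600. Dividing through by -530 gives the monic gcd u^2+u-20.
Cancel u^2+u-20 from numerator and denominator to get the reduced form.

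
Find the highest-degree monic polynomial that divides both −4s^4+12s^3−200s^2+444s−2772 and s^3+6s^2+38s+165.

Euclidean algorithm in ℚ[s]:
  −4s^4+12s^3−200s^2+444s−2772 = (−4s+36)(s^3+6s^2+38s+165) + (−264s^2−264s−8712)
  s^3+6s^2+38s+165 = (−(1/264)s−5/264)(−264s^2−264s−8712) + (0)
Last nonzero remainder: −264s^2−264s−8712. Dividing through by −264 gives the monic gcd s^2+s+33.

s^2+s+33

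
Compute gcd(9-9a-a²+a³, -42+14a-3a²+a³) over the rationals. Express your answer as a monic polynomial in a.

Repeated division with remainder:
  a³-a²-9a+9 = (a³-3a²+14a-42) + (2a²-23a+51)
  a³-3a²+14a-42 = ((1/2)a+17/4)(2a²-23a+51) + ((345/4)a-1035/4)
  2a²-23a+51 = ((8/345)a-68/345)((345/4)a-1035/4) + (0)
Last nonzero remainder: (345/4)a-1035/4. Dividing through by 345/4 gives the monic gcd a-3.

-3+a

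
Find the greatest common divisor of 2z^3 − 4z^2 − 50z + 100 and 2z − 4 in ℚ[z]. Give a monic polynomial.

Euclidean algorithm in ℚ[z]:
  2z^3 − 4z^2 − 50z + 100 = (z^2 − 25)(2z − 4) + (0)
Last nonzero remainder: 2z − 4. Dividing through by 2 gives the monic gcd z − 2.

z − 2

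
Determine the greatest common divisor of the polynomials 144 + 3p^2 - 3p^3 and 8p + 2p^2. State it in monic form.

1

Repeated division with remainder:
  -3p^3 + 3p^2 + 144 = (-(3/2)p + 15/2)(2p^2 + 8p) + (-60p + 144)
  2p^2 + 8p = (-(1/30)p - 16/75)(-60p + 144) + (768/25)
  -60p + 144 = (-(125/64)p + 75/16)(768/25) + (0)
The last nonzero remainder is the constant 768/25, so the polynomials are coprime and gcd = 1.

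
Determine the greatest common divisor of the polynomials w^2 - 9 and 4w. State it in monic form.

1

Apply the Euclidean algorithm:
  w^2 - 9 = ((1/4)w)(4w) + (-9)
  4w = (-(4/9)w)(-9) + (0)
The last nonzero remainder is the constant -9, so the polynomials are coprime and gcd = 1.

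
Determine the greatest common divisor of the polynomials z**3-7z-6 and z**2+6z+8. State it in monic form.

z+2

Euclidean algorithm in ℚ[z]:
  z**3-7z-6 = (z-6)(z**2+6z+8) + (21z+42)
  z**2+6z+8 = ((1/21)z+4/21)(21z+42) + (0)
Last nonzero remainder: 21z+42. Dividing through by 21 gives the monic gcd z+2.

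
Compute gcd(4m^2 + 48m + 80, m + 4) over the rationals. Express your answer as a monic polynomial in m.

1

By polynomial division,
  4m^2 + 48m + 80 = (4m + 32)(m + 4) + (-48)
  m + 4 = (-(1/48)m - 1/12)(-48) + (0)
The last nonzero remainder is the constant -48, so the polynomials are coprime and gcd = 1.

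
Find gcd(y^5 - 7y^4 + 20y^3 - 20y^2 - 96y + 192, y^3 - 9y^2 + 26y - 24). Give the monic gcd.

y^2 - 6y + 8

Euclidean algorithm in ℚ[y]:
  y^5 - 7y^4 + 20y^3 - 20y^2 - 96y + 192 = (y^2 + 2y + 12)(y^3 - 9y^2 + 26y - 24) + (60y^2 - 360y + 480)
  y^3 - 9y^2 + 26y - 24 = ((1/60)y - 1/20)(60y^2 - 360y + 480) + (0)
Last nonzero remainder: 60y^2 - 360y + 480. Dividing through by 60 gives the monic gcd y^2 - 6y + 8.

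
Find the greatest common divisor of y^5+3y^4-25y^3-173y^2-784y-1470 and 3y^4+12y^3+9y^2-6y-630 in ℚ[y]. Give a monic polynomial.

Euclidean algorithm in ℚ[y]:
  y^5+3y^4-25y^3-173y^2-784y-1470 = ((1/3)y-1/3)(3y^4+12y^3+9y^2-6y-630) + (-24y^3-168y^2-576y-1680)
  3y^4+12y^3+9y^2-6y-630 = (-(1/8)y+3/8)(-24y^3-168y^2-576y-1680) + (0)
Last nonzero remainder: -24y^3-168y^2-576y-1680. Dividing through by -24 gives the monic gcd y^3+7y^2+24y+70.

y^3+7y^2+24y+70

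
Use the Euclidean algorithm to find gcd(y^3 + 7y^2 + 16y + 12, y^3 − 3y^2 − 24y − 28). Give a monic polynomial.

Apply the Euclidean algorithm:
  y^3 + 7y^2 + 16y + 12 = (y^3 − 3y^2 − 24y − 28) + (10y^2 + 40y + 40)
  y^3 − 3y^2 − 24y − 28 = ((1/10)y − 7/10)(10y^2 + 40y + 40) + (0)
Last nonzero remainder: 10y^2 + 40y + 40. Dividing through by 10 gives the monic gcd y^2 + 4y + 4.

y^2 + 4y + 4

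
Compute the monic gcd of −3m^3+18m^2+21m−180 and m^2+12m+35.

Repeated division with remainder:
  −3m^3+18m^2+21m−180 = (−3m+54)(m^2+12m+35) + (−522m−2070)
  m^2+12m+35 = (−(1/522)m−233/15138)(−522m−2070) + (2640/841)
  −522m−2070 = (−(73167/440)m−58029/88)(2640/841) + (0)
The last nonzero remainder is the constant 2640/841, so the polynomials are coprime and gcd = 1.

1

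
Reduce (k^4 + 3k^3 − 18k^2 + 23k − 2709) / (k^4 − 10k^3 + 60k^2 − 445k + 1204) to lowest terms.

(k + 9)/(k − 4)

Apply the Euclidean algorithm:
  k^4 + 3k^3 − 18k^2 + 23k − 2709 = (k^4 − 10k^3 + 60k^2 − 445k + 1204) + (13k^3 − 78k^2 + 468k − 3913)
  k^4 − 10k^3 + 60k^2 − 445k + 1204 = ((1/13)k − 4/13)(13k^3 − 78k^2 + 468k − 3913) + (0)
Last nonzero remainder: 13k^3 − 78k^2 + 468k − 3913. Dividing through by 13 gives the monic gcd k^3 − 6k^2 + 36k − 301.
Cancel k^3 − 6k^2 + 36k − 301 from numerator and denominator to get the reduced form.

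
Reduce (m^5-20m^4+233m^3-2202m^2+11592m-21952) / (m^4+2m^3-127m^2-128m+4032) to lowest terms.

By polynomial division,
  m^5-20m^4+233m^3-2202m^2+11592m-21952 = (m-22)(m^4+2m^3-127m^2-128m+4032) + (404m^3-4868m^2+4744m+66752)
  m^4+2m^3-127m^2-128m+4032 = ((1/404)m+1419/40804)(404m^3-4868m^2+4744m+66752) + ((311610/10201)m^2-(4674150/10201)m+17450160/10201)
  404m^3-4868m^2+4744m+66752 = ((2060602/155805)m+6079796/155805)((311610/10201)m^2-(4674150/10201)m+17450160/10201) + (0)
Last nonzero remainder: (311610/10201)m^2-(4674150/10201)m+17450160/10201. Dividing through by 311610/10201 gives the monic gcd m^2-15m+56.
Cancel m^2-15m+56 from numerator and denominator to get the reduced form.

(m^3-5m^2+102m-392)/(m^2+17m+72)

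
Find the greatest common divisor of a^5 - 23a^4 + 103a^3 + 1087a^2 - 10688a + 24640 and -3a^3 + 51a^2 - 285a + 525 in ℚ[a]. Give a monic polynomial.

a^2 - 12a + 35

Euclidean algorithm in ℚ[a]:
  a^5 - 23a^4 + 103a^3 + 1087a^2 - 10688a + 24640 = (-(1/3)a^2 + 2a + 94/3)(-3a^3 + 51a^2 - 285a + 525) + (234a^2 - 2808a + 8190)
  -3a^3 + 51a^2 - 285a + 525 = (-(1/78)a + 5/78)(234a^2 - 2808a + 8190) + (0)
Last nonzero remainder: 234a^2 - 2808a + 8190. Dividing through by 234 gives the monic gcd a^2 - 12a + 35.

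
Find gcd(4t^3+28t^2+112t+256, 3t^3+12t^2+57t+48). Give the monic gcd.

t^2+3t+16

Euclidean algorithm in ℚ[t]:
  4t^3+28t^2+112t+256 = (4/3)(3t^3+12t^2+57t+48) + (12t^2+36t+192)
  3t^3+12t^2+57t+48 = ((1/4)t+1/4)(12t^2+36t+192) + (0)
Last nonzero remainder: 12t^2+36t+192. Dividing through by 12 gives the monic gcd t^2+3t+16.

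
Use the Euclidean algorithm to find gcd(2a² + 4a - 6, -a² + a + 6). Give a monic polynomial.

1

Euclidean algorithm in ℚ[a]:
  2a² + 4a - 6 = (-2)(-a² + a + 6) + (6a + 6)
  -a² + a + 6 = (-(1/6)a + 1/3)(6a + 6) + (4)
  6a + 6 = ((3/2)a + 3/2)(4) + (0)
The last nonzero remainder is the constant 4, so the polynomials are coprime and gcd = 1.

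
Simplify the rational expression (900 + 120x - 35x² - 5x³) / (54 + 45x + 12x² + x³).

Euclidean algorithm in ℚ[x]:
  -5x³ - 35x² + 120x + 900 = (-5)(x³ + 12x² + 45x + 54) + (25x² + 345x + 1170)
  x³ + 12x² + 45x + 54 = ((1/25)x - 9/125)(25x² + 345x + 1170) + ((576/25)x + 3456/25)
  25x² + 345x + 1170 = ((625/576)x + 1625/192)((576/25)x + 3456/25) + (0)
Last nonzero remainder: (576/25)x + 3456/25. Dividing through by 576/25 gives the monic gcd x + 6.
Cancel x + 6 from numerator and denominator to get the reduced form.

(150 - 5x - 5x²)/(9 + 6x + x²)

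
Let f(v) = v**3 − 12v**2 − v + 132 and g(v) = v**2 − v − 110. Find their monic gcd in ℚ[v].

Apply the Euclidean algorithm:
  v**3 − 12v**2 − v + 132 = (v − 11)(v**2 − v − 110) + (98v − 1078)
  v**2 − v − 110 = ((1/98)v + 5/49)(98v − 1078) + (0)
Last nonzero remainder: 98v − 1078. Dividing through by 98 gives the monic gcd v − 11.

v − 11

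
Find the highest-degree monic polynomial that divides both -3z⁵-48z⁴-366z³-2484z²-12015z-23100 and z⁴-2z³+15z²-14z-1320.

z³+4z²+39z+220

Euclidean algorithm in ℚ[z]:
  -3z⁵-48z⁴-366z³-2484z²-12015z-23100 = (-3z-54)(z⁴-2z³+15z²-14z-1320) + (-429z³-1716z²-16731z-94380)
  z⁴-2z³+15z²-14z-1320 = (-(1/429)z+2/143)(-429z³-1716z²-16731z-94380) + (0)
Last nonzero remainder: -429z³-1716z²-16731z-94380. Dividing through by -429 gives the monic gcd z³+4z²+39z+220.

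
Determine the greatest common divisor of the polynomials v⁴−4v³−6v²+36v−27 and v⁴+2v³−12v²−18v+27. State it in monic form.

Apply the Euclidean algorithm:
  v⁴−4v³−6v²+36v−27 = (v⁴+2v³−12v²−18v+27) + (−6v³+6v²+54v−54)
  v⁴+2v³−12v²−18v+27 = (−(1/6)v−1/2)(−6v³+6v²+54v−54) + (0)
Last nonzero remainder: −6v³+6v²+54v−54. Dividing through by −6 gives the monic gcd v³−v²−9v+9.

v³−v²−9v+9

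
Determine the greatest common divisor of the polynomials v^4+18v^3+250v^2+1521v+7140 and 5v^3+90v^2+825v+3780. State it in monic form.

Repeated division with remainder:
  v^4+18v^3+250v^2+1521v+7140 = ((1/5)v)(5v^3+90v^2+825v+3780) + (85v^2+765v+7140)
  5v^3+90v^2+825v+3780 = ((1/17)v+9/17)(85v^2+765v+7140) + (0)
Last nonzero remainder: 85v^2+765v+7140. Dividing through by 85 gives the monic gcd v^2+9v+84.

v^2+9v+84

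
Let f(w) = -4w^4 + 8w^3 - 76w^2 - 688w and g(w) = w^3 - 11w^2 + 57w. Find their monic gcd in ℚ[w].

w

By polynomial division,
  -4w^4 + 8w^3 - 76w^2 - 688w = (-4w - 36)(w^3 - 11w^2 + 57w) + (-244w^2 + 1364w)
  w^3 - 11w^2 + 57w = (-(1/244)w + 165/7442)(-244w^2 + 1364w) + ((99567/3721)w)
  -244w^2 + 1364w = (-(907924/99567)w + 5075444/99567)((99567/3721)w) + (0)
Last nonzero remainder: (99567/3721)w. Dividing through by 99567/3721 gives the monic gcd w.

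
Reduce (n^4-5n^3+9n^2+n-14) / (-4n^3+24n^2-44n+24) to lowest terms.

(-n^3+3n^2-3n-7)/(4n^2-16n+12)

By polynomial division,
  n^4-5n^3+9n^2+n-14 = (-(1/4)n-1/4)(-4n^3+24n^2-44n+24) + (4n^2-4n-8)
  -4n^3+24n^2-44n+24 = (-n+5)(4n^2-4n-8) + (-32n+64)
  4n^2-4n-8 = (-(1/8)n-1/8)(-32n+64) + (0)
Last nonzero remainder: -32n+64. Dividing through by -32 gives the monic gcd n-2.
Cancel n-2 from numerator and denominator to get the reduced form.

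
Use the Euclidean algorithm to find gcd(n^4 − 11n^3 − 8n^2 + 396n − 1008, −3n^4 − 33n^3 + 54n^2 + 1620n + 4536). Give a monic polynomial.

By polynomial division,
  n^4 − 11n^3 − 8n^2 + 396n − 1008 = (−1/3)(−3n^4 − 33n^3 + 54n^2 + 1620n + 4536) + (−22n^3 + 10n^2 + 936n + 504)
  −3n^4 − 33n^3 + 54n^2 + 1620n + 4536 = ((3/22)n + 189/121)(−22n^3 + 10n^2 + 936n + 504) + (−(10800/121)n^2 + (10800/121)n + 453600/121)
  −22n^3 + 10n^2 + 936n + 504 = ((1331/5400)n + 121/900)(−(10800/121)n^2 + (10800/121)n + 453600/121) + (0)
Last nonzero remainder: −(10800/121)n^2 + (10800/121)n + 453600/121. Dividing through by −10800/121 gives the monic gcd n^2 − n − 42.

n^2 − n − 42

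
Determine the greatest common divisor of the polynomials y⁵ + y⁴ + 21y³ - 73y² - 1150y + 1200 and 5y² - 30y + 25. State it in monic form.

y² - 6y + 5

Apply the Euclidean algorithm:
  y⁵ + y⁴ + 21y³ - 73y² - 1150y + 1200 = ((1/5)y³ + (7/5)y² + (58/5)y + 48)(5y² - 30y + 25) + (0)
Last nonzero remainder: 5y² - 30y + 25. Dividing through by 5 gives the monic gcd y² - 6y + 5.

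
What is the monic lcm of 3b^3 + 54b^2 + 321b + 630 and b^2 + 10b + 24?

b^4 + 22b^3 + 179b^2 + 638b + 840

Euclidean algorithm in ℚ[b]:
  3b^3 + 54b^2 + 321b + 630 = (3b + 24)(b^2 + 10b + 24) + (9b + 54)
  b^2 + 10b + 24 = ((1/9)b + 4/9)(9b + 54) + (0)
Last nonzero remainder: 9b + 54. Dividing through by 9 gives the monic gcd b + 6.
Then lcm(f, g) = f·g / gcd(f, g); expanding and making the result monic gives the answer.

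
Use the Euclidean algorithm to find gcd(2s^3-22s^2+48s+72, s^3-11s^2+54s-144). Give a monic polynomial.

s-6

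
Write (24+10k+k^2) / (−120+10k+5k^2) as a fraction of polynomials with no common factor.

(4+k)/(−20+5k)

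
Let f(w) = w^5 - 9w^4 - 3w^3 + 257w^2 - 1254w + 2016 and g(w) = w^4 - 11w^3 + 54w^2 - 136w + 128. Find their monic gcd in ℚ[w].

Apply the Euclidean algorithm:
  w^5 - 9w^4 - 3w^3 + 257w^2 - 1254w + 2016 = (w + 2)(w^4 - 11w^3 + 54w^2 - 136w + 128) + (-35w^3 + 285w^2 - 1110w + 1760)
  w^4 - 11w^3 + 54w^2 - 136w + 128 = (-(1/35)w + 4/49)(-35w^3 + 285w^2 - 1110w + 1760) + (-(48/49)w^2 + (240/49)w - 768/49)
  -35w^3 + 285w^2 - 1110w + 1760 = ((1715/48)w - 2695/24)(-(48/49)w^2 + (240/49)w - 768/49) + (0)
Last nonzero remainder: -(48/49)w^2 + (240/49)w - 768/49. Dividing through by -48/49 gives the monic gcd w^2 - 5w + 16.

w^2 - 5w + 16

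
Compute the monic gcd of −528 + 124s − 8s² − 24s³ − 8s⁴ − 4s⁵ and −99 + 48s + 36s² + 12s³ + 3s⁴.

33 + 17s + 5s² + s³

By polynomial division,
  −4s⁵ − 8s⁴ − 24s³ − 8s² + 124s − 528 = (−(4/3)s + 8/3)(3s⁴ + 12s³ + 36s² + 48s − 99) + (−8s³ − 40s² − 136s − 264)
  3s⁴ + 12s³ + 36s² + 48s − 99 = (−(3/8)s + 3/8)(−8s³ − 40s² − 136s − 264) + (0)
Last nonzero remainder: −8s³ − 40s² − 136s − 264. Dividing through by −8 gives the monic gcd s³ + 5s² + 17s + 33.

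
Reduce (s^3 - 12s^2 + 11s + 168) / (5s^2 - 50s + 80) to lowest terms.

(s^2 - 4s - 21)/(5s - 10)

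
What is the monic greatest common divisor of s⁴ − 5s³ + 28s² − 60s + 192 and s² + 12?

Euclidean algorithm in ℚ[s]:
  s⁴ − 5s³ + 28s² − 60s + 192 = (s² − 5s + 16)(s² + 12) + (0)
The last nonzero remainder s² + 12 is already monic.

s² + 12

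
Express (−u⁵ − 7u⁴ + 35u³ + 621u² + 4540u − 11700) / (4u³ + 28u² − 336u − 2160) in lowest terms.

(−u³ − 6u² − 49u + 130)/(4u + 24)

By polynomial division,
  −u⁵ − 7u⁴ + 35u³ + 621u² + 4540u − 11700 = (−(1/4)u² − 49/4)(4u³ + 28u² − 336u − 2160) + (424u² + 424u − 38160)
  4u³ + 28u² − 336u − 2160 = ((1/106)u + 3/53)(424u² + 424u − 38160) + (0)
Last nonzero remainder: 424u² + 424u − 38160. Dividing through by 424 gives the monic gcd u² + u − 90.
Cancel u² + u − 90 from numerator and denominator to get the reduced form.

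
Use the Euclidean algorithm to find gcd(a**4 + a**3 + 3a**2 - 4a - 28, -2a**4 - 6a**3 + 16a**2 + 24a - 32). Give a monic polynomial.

By polynomial division,
  a**4 + a**3 + 3a**2 - 4a - 28 = (-1/2)(-2a**4 - 6a**3 + 16a**2 + 24a - 32) + (-2a**3 + 11a**2 + 8a - 44)
  -2a**4 - 6a**3 + 16a**2 + 24a - 32 = (a + 17/2)(-2a**3 + 11a**2 + 8a - 44) + (-(171/2)a**2 + 342)
  -2a**3 + 11a**2 + 8a - 44 = ((4/171)a - 22/171)(-(171/2)a**2 + 342) + (0)
Last nonzero remainder: -(171/2)a**2 + 342. Dividing through by -171/2 gives the monic gcd a**2 - 4.

a**2 - 4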